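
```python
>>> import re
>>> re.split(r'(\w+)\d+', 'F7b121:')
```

['', 'F7b12', ':']

Pattern: one or more of a word character (captured); then one or more of a digit.
Matches to split on: at [0:6] → 'F7b121'.
The group in the pattern means `split` returns the separators' captures alongside the pieces.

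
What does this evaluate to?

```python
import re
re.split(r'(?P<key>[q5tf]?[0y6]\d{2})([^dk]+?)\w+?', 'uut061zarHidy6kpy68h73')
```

Pattern: optionally one of [q5tf], then one of [0y6], then exactly 2 of a digit (captured as 'key'); then one or more of any character except [dk] (lazy) (captured); then one or more of a word character (lazy).
Because the quantifier is non-greedy, it stops expanding at the earliest point where the rest of the pattern can succeed.
Matches to split on: at [2:8] → 't061za'; at [16:21] → 'y68h7'.
Because the pattern has a capturing group, `split` also inserts each captured text between the pieces.

['uu', 't061', 'z', 'rHidy6kp', 'y68', 'h', '3']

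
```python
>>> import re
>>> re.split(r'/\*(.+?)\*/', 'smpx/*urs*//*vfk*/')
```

A `+?`/`*?`/`{m,n}?` starts at its minimum and grows only as far as needed for what follows to match.
With a capturing group present, the delimiter's captured portion is kept in the result list.

['smpx', 'urs', '', 'vfk', '']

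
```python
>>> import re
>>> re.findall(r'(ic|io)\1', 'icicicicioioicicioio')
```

['ic', 'ic', 'io', 'ic', 'io']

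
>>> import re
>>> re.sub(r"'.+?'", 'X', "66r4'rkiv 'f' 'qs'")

"66r4XfXqs'"

Because the quantifier is non-greedy, it stops expanding at the earliest point where the rest of the pattern can succeed.
Matches: at [4:11] → "'rkiv '"; at [12:15] → "' '".
`sub` substitutes 'X' at each match site.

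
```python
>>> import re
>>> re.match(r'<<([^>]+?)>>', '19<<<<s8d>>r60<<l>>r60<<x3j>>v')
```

None

`re.match` only tries the pattern at the start of the string.
Here the pattern fails at index 0, so the call returns None.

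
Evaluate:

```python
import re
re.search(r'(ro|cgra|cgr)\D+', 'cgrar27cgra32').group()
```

The match spans [0:5] → 'cgrar'.

'cgrar'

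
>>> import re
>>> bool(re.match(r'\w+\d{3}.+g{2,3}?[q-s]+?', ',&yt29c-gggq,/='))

False

With `match`, the pattern is implicitly anchored at the beginning.
Here the pattern fails at index 0, so the call returns None, and `bool(None)` is False.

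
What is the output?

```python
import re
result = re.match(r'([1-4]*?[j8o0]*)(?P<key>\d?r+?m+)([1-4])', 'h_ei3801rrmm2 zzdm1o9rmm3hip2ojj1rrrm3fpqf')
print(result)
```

The pattern matches zero or more of a character in [1-4] (lazy), then zero or more of one of [j8o0] (captured); then optionally a digit, then one or more of a literal 'r' (lazy), then one or more of a literal 'm' (captured as 'key'); then a character in [1-4] (captured).
`re.match` won't scan ahead — the pattern has to work from the very first character.
Here position 0 doesn't satisfy it, so the call returns None.

None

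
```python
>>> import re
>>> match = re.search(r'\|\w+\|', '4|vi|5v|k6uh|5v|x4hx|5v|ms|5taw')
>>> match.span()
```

(1, 5)

The match spans [1:5] → '|vi|'.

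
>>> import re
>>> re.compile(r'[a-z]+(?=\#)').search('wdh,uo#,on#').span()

The positive lookaround only admits positions where the adjacent text matches; those characters stay outside the span.
The match spans [4:6] → 'uo'.

(4, 6)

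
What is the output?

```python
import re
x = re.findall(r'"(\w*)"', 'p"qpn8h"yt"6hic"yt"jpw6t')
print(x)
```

['qpn8h', '6hic']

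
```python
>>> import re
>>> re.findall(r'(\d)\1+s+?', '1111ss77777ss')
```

['1', '7']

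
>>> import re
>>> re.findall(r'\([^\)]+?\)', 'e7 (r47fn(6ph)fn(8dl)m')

['(r47fn(6ph)', '(8dl)']

Scanning left to right: at [3:14] → '(r47fn(6ph)'; at [16:21] → '(8dl)'.
No capturing groups, so `findall` returns the 2 full match strings.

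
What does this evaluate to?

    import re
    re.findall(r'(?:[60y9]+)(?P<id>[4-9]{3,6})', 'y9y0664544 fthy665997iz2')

['4544', '5997']

The pattern matches one or more of one of [60y9] (non-capturing group); then 3 to 6 of a character in [4-9] (captured as 'id').
With a single group, `findall` returns only what that group captured — 2 items.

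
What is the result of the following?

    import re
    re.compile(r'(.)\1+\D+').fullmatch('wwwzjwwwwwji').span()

(0, 12)

`\1` has to match the exact text group 1 already captured.
For `fullmatch`, every character of the input must be accounted for by the pattern.
The match spans [0:12] → 'wwwzjwwwwwji'.
Captured: group 1 = 'w'.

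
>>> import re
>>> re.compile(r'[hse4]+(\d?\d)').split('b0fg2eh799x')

The pattern matches one or more of one of [hse4]; then optionally a digit, then a digit (captured).
Because the pattern has a capturing group, `split` also inserts each captured text between the pieces.

['b0fg2', '79', '9x']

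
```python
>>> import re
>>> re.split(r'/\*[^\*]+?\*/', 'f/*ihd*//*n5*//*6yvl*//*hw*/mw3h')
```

['f', '', '', '', 'mw3h']

Matches to split on: at [1:8] → '/*ihd*/'; at [8:14] → '/*n5*/'; at [14:22] → '/*6yvl*/'; at [22:28] → '/*hw*/'.
`split` removes every match and returns the 5 fragments in between.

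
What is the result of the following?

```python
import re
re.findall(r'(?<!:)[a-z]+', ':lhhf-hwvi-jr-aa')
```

The negative lookahead/lookbehind blocks any match where the forbidden context is present.
Scanning left to right: at [2:5] → 'hhf'; at [6:10] → 'hwvi'; at [11:13] → 'jr'; at [14:16] → 'aa'.
`findall` yields the raw match text (4 of them) because the pattern has no groups.

['hhf', 'hwvi', 'jr', 'aa']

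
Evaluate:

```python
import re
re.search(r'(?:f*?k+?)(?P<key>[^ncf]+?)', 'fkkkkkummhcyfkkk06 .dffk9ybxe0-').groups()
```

('k',)

The pattern matches zero or more of the literal 'f' (lazy), then one or more of a literal 'k' (lazy) (non-capturing group); then one or more of any character except [ncf] (lazy) (captured as 'key').
A non-greedy quantifier consumes as few characters as it can — just enough that the remainder of the pattern still matches from where it stops; whatever follows it matches normally.
`re.search` scans for the first position where the pattern succeeds.
The match spans [0:3] → 'fkk'.
Captured: group 1 = 'k'.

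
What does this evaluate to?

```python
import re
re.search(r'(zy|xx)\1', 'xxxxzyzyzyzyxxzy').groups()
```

('xx',)

The match spans [0:4] → 'xxxx'.
Captured: group 1 = 'xx'.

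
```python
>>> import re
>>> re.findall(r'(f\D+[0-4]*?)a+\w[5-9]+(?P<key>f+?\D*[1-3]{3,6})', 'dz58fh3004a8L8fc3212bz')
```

Pattern: the literal 'f', then one or more of a non-digit, then zero or more of a character in [0-4] (lazy) (captured); then one or more of a literal 'a', then a word character; then one or more of a character in [5-9]; then one or more of the literal 'f' (lazy), then zero or more of a non-digit, then 3 to 6 of a character in [1-3] (captured as 'key').
2 groups means each result is a tuple of 2 captured strings — 0 here.
Nothing in the string satisfies the pattern, so the list is empty.

[]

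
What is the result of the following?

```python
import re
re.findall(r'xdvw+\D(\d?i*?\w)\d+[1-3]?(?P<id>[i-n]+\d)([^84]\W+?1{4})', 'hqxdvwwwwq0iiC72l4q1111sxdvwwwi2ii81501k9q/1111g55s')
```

[('2ii', 'k9', 'q/1111')]

This matches the literal 'xdv', then one or more of the literal 'w', then a non-digit; then optionally a digit, then zero or more of a literal 'i' (lazy), then a word character (captured); then one or more of a digit, then optionally a character in [1-3]; then one or more of a character in [i-n], then a digit (captured as 'id'); then any character except [84], then one or more of a non-word character (lazy), then exactly 4 of the literal '1' (captured).
Because the quantifier is non-greedy, it stops expanding at the earliest point where the rest of the pattern can succeed.
Matches: at [24:47] match 'xdvwwwi2ii81501k9q/1111', groups = ('2ii', 'k9', 'q/1111').
`findall` packs the 3 group values into a tuple for every match.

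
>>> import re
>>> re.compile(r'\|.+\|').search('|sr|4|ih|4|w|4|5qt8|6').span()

(0, 20)

`re.search` scans for the first position where the pattern succeeds.
The match spans [0:20] → '|sr|4|ih|4|w|4|5qt8|'.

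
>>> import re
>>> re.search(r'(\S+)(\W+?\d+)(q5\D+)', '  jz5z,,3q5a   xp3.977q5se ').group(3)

'q5a   xp'

The match spans [2:17] → 'jz5z,,3q5a   xp'.
Captured: group 1 = 'jz5z,', group 2 = ',3', group 3 = 'q5a   xp'.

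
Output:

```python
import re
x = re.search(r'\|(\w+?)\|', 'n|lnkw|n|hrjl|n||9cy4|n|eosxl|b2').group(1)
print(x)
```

lnkw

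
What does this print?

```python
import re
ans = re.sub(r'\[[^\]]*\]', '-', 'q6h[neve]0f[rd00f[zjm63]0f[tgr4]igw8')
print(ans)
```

Every occurrence is swapped for '-'.

q6h-0f-0f-igw8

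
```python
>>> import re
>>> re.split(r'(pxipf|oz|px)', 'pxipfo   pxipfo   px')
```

['', 'pxipf', 'o   ', 'pxipf', 'o   ', 'px', '']

Branches in `(...|...)` are attempted left-to-right; the first branch that allows the whole pattern to succeed is taken.
Matches to split on: at [0:5] → 'pxipf'; at [9:14] → 'pxipf'; at [18:20] → 'px'.
The group in the pattern means `split` returns the separators' captures alongside the pieces.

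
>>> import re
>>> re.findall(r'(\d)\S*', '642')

['6']

Pattern: a digit (captured); then zero or more of a non-whitespace character.
Because there's exactly one group, `findall` drops the full match and keeps group 1 from the one hit.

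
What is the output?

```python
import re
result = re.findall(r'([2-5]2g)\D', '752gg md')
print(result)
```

The pattern matches a character in [2-5], then the literal '2g' (captured); then a non-digit.
Walking the string: at [1:5] match '52gg', group 1 = '52g'.
With a single group, `findall` returns only what that group captured — 1 item.

['52g']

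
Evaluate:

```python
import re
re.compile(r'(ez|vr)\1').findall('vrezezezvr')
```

['ez']

After group 1 captures some text, `\1` only succeeds where that same text appears again.
Matches: at [2:6] match 'ezez', group 1 = 'ez'.
Because there's exactly one group, `findall` drops the full match and keeps group 1 from the one hit.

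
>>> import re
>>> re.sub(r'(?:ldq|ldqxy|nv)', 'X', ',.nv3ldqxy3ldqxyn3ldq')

',.X3Xxy3Xxyn3X'

Alternation isn't longest-match — the leftmost alternative that fits at this position is chosen.
Matches: at [2:4] → 'nv'; at [5:8] → 'ldq'; at [11:14] → 'ldq'; at [18:21] → 'ldq'.
Each match is replaced by 'X'.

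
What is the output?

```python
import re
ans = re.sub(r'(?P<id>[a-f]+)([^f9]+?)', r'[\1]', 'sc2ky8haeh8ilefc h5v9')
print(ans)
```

s[c]ky8h[ae]8il[efc]h5v9

A `+?`/`*?`/`{m,n}?` starts at its minimum and grows only as far as needed for what follows to match.
The replacement refers to a captured group, so each match is rewritten using its own captured text.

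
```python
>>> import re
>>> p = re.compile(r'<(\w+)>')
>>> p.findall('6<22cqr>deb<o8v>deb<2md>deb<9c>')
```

['22cqr', 'o8v', '2md', '9c']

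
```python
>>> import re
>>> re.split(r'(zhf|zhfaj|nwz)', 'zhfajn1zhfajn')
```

['', 'zhf', 'ajn1', 'zhf', 'ajn']

Branches in `(...|...)` are attempted left-to-right; the first branch that allows the whole pattern to succeed is taken.
`re.split` interleaves the captured-group text with the surrounding fragments.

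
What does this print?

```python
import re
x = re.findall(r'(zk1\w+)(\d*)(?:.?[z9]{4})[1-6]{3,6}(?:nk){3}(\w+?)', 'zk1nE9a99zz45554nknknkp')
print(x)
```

`findall` packs the 3 group values into a tuple for every match.

[('zk1nE9a', '', 'p')]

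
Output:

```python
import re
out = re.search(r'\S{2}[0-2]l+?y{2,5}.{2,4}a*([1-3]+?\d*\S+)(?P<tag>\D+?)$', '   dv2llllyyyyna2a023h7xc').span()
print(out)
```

(3, 25)

The pattern matches exactly 2 of a non-whitespace character, then a character in [0-2], then one or more of the literal 'l' (lazy); then 2 to 5 of a literal 'y', then 2 to 4 of any character, then zero or more of the literal 'a'; then one or more of a character in [1-3] (lazy), then zero or more of a digit, then one or more of a non-whitespace character (captured); then one or more of a non-digit (lazy) (captured as 'tag'); then anchored at the end.
`search` walks the string left to right and returns the first match it finds.
The match spans [3:25] → 'dv2llllyyyyna2a023h7xc'.
Captured: group 1 = '2a023h7x', group 2 = 'c'.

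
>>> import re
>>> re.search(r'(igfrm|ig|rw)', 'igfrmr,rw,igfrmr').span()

(0, 5)

`|` is ordered: at each position the engine commits to the first alternative that works.
The match spans [0:5] → 'igfrm'.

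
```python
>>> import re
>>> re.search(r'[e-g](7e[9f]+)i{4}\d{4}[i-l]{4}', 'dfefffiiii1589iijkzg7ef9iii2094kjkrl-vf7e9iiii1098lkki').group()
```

'f7e9iiii1098lkki'

The pattern matches a character in [e-g]; then the literal '7e', then one or more of one of [9f] (captured); then exactly 4 of a literal 'i', then exactly 4 of a digit, then exactly 4 of a character in [i-l].
The match spans [38:54] → 'f7e9iiii1098lkki'.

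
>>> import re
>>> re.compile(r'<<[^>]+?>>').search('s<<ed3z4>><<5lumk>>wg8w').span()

(1, 10)

`re.search` scans for the first position where the pattern succeeds.
The match spans [1:10] → '<<ed3z4>>'.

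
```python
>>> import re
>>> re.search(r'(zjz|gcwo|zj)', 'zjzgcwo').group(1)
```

The match spans [0:3] → 'zjz'.
Captured: group 1 = 'zjz'.

'zjz'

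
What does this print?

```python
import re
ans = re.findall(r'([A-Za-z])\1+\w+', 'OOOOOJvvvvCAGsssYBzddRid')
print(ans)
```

['O']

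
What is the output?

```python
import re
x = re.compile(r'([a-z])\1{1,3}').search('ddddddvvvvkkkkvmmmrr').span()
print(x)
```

(0, 4)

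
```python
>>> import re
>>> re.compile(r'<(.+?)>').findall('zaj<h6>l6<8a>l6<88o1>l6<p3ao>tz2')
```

With the lazy modifier that quantifier settles for the fewest repetitions that let the rest of the pattern succeed (the atoms after it are unaffected and can still be greedy).
Matches: at [3:7] match '<h6>', group 1 = 'h6'; at [9:13] match '<8a>', group 1 = '8a'; at [15:21] match '<88o1>', group 1 = '88o1'; at [23:29] match '<p3ao>', group 1 = 'p3ao'.
With a single group, `findall` returns only what that group captured — 4 items.

['h6', '8a', '88o1', 'p3ao']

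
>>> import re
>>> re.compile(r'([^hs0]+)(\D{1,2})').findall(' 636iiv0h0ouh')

Pattern: one or more of any character except [hs0] (captured); then 1 to 2 of a non-digit (captured).
2 groups means each result is a tuple of 2 captured strings — 2 here.

[(' 636ii', 'v'), ('ou', 'h')]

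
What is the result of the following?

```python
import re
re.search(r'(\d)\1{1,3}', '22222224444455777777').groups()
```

('2',)

The match spans [0:4] → '2222'.
Captured: group 1 = '2'.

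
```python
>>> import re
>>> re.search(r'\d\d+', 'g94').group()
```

'94'

The pattern matches a digit; then one or more of a digit.
`re.search` tries every starting position until one works.
The match spans [1:3] → '94'.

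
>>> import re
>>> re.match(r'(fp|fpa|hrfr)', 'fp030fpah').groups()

`re.match` won't scan ahead — the pattern has to work from the very first character.
The match spans [0:2] → 'fp'.
Captured: group 1 = 'fp'.

('fp',)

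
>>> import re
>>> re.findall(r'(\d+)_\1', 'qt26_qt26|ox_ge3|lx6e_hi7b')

After group 1 captures some text, `\1` only succeeds where that same text appears again.
`findall` collects group 1 from each match (0 total).
Nothing in the string satisfies the pattern, so the list is empty.

[]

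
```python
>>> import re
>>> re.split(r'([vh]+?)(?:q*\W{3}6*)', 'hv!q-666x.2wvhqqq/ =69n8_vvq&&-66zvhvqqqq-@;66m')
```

['hv!q-666x.2w', 'vh', '9n8_', 'vv', 'z', 'vhv', 'm']

With a capturing group present, the delimiter's captured portion is kept in the result list.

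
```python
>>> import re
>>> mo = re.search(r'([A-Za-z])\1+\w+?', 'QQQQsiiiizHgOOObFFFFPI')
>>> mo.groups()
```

The match spans [0:5] → 'QQQQs'.
Captured: group 1 = 'Q'.

('Q',)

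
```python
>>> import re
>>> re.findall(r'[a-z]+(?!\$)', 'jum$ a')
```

['ju', 'a']

A negative assertion filters positions out without eating any characters.
Walking the string: at [0:2] → 'ju'; at [5:6] → 'a'.
`findall` yields the raw match text (2 of them) because the pattern has no groups.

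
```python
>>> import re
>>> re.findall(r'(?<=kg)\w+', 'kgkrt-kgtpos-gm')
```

['krt', 'tpos']

The lookaround is zero-width — it requires the adjacent text to match without consuming it, so the asserted text isn't part of the match.
Walking the string: at [2:5] → 'krt'; at [8:12] → 'tpos'.
`findall` yields the raw match text (2 of them) because the pattern has no groups.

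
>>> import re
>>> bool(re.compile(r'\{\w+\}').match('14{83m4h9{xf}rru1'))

False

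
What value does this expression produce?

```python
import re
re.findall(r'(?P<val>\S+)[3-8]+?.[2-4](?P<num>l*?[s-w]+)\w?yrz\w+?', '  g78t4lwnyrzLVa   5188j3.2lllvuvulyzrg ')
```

This matches one or more of a non-whitespace character (captured as 'val'); then one or more of a character in [3-8] (lazy), then any character, then a character in [2-4]; then zero or more of a literal 'l' (lazy), then one or more of a character in [s-w] (captured as 'num'); then optionally a word character, then the literal 'yrz', then one or more of a word character (lazy).
Scanning left to right: at [2:14] match 'g78t4lwnyrzL', groups = ('g7', 'lw').
With 2 capturing groups, `findall` returns a 2-tuple per match.

[('g7', 'lw')]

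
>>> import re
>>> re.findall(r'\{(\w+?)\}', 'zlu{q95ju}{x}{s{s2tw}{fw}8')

Scanning left to right: at [3:10] match '{q95ju}', group 1 = 'q95ju'; at [10:13] match '{x}', group 1 = 'x'; at [15:21] match '{s2tw}', group 1 = 's2tw'; at [21:25] match '{fw}', group 1 = 'fw'.
With a single group, `findall` returns only what that group captured — 4 items.

['q95ju', 'x', 's2tw', 'fw']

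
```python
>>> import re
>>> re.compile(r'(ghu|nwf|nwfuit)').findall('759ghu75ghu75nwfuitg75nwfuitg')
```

['ghu', 'ghu', 'nwf', 'nwf']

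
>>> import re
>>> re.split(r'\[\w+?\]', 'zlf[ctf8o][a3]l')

Each match becomes a cut point; 3 segments remain.

['zlf', '', 'l']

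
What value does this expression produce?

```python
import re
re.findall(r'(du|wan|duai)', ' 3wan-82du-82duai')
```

['wan', 'du', 'du']

The regex engine tests alternatives in the order written; an earlier branch that matches wins even if a later one would match more.
Matches: at [2:5] match 'wan', group 1 = 'wan'; at [8:10] match 'du', group 1 = 'du'; at [13:15] match 'du', group 1 = 'du'.
`findall` collects group 1 from each match (3 total).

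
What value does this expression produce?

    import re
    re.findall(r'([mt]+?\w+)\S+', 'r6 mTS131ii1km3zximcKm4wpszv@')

This matches one or more of one of [mt] (lazy), then one or more of a word character (captured); then one or more of a non-whitespace character.
Scanning left to right: at [3:29] match 'mTS131ii1km3zximcKm4wpszv@', group 1 = 'mTS131ii1km3zximcKm4wpszv'.
`findall` collects group 1 from the one match (1 total).

['mTS131ii1km3zximcKm4wpszv']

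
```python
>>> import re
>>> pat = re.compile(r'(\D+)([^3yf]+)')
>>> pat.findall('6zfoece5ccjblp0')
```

Pattern: one or more of a non-digit (captured); then one or more of any character except [3yf] (captured).
Walking the string: at [1:15] match 'zfoece5ccjblp0', groups = ('zfoece', '5ccjblp0').
With 2 capturing groups, `findall` returns a 2-tuple per match.

[('zfoece', '5ccjblp0')]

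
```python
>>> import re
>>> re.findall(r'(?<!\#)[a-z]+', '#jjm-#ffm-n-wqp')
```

['jm', 'fm', 'n', 'wqp']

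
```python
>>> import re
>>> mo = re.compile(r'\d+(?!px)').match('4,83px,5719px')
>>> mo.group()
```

'4'

`re.match` only tries the pattern at the start of the string.
The match spans [0:1] → '4'.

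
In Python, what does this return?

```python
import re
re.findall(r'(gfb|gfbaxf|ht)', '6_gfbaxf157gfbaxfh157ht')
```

Branches in `(...|...)` are attempted left-to-right; the first branch that allows the whole pattern to succeed is taken.
Scanning left to right: at [2:5] match 'gfb', group 1 = 'gfb'; at [11:14] match 'gfb', group 1 = 'gfb'; at [21:23] match 'ht', group 1 = 'ht'.
Because there's exactly one group, `findall` drops the full match and keeps group 1 from each hit.

['gfb', 'gfb', 'ht']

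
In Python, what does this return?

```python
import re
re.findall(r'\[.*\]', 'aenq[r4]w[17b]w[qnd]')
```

`findall` yields the raw match text (1 of them) because the pattern has no groups.

['[r4]w[17b]w[qnd]']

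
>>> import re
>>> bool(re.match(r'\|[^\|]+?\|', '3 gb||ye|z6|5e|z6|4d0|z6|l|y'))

`re.match` won't scan ahead — the pattern has to work from the very first character.
Here the string doesn't start with a match, so the call returns None, and `bool(None)` is False.

False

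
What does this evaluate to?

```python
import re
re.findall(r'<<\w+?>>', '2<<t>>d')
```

Walking the string: at [1:6] → '<<t>>'.
With no groups in the pattern, `findall` gives back each whole match — 1 here.

['<<t>>']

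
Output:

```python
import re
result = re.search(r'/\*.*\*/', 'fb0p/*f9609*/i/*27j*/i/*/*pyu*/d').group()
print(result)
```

/*f9609*/i/*27j*/i/*/*pyu*/

Unlike `match`, `search` isn't anchored — it looks for the pattern anywhere in the string.
The match spans [4:31] → '/*f9609*/i/*27j*/i/*/*pyu*/'.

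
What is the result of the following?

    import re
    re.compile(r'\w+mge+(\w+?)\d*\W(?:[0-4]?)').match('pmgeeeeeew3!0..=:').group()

With `match`, the pattern is implicitly anchored at the beginning.
The match spans [0:13] → 'pmgeeeeeew3!0'.

'pmgeeeeeew3!0'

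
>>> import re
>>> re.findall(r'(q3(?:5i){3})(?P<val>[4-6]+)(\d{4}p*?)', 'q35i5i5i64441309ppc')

[('q35i5i5i', '6444', '1309')]

A non-greedy quantifier consumes as few characters as it can — just enough that the remainder of the pattern still matches from where it stops; whatever follows it matches normally.
3 groups means the one result is a tuple of 3 captured strings — 1 here.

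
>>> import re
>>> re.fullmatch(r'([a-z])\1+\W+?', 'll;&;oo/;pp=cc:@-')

The backreference `\1` re-matches whatever the first group consumed, character for character.
`re.fullmatch` is like wrapping the pattern in `^…$` (in single-line mode).
Here there's no way to consume every character, so the call returns None.

None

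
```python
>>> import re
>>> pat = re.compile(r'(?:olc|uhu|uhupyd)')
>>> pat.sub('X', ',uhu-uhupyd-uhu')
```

`|` is ordered: at each position the engine commits to the first alternative that works.
Matches: at [1:4] → 'uhu'; at [5:8] → 'uhu'; at [12:15] → 'uhu'.
`sub` substitutes 'X' at each match site.

',X-Xpyd-X'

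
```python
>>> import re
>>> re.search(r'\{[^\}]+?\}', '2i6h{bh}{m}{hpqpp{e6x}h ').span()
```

(4, 8)

The match spans [4:8] → '{bh}'.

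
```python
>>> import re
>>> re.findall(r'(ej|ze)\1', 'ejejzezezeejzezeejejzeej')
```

The backreference `\1` re-matches whatever the first group consumed, character for character.
`findall` collects group 1 from each match (4 total).

['ej', 'ze', 'ze', 'ej']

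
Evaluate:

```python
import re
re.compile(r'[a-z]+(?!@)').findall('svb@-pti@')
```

A negative assertion filters positions out without eating any characters.
No capturing groups, so `findall` returns the 2 full match strings.

['sv', 'pt']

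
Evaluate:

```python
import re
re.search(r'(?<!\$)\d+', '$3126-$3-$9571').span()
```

The negative lookaround is zero-width — it rules out positions where the adjacent text would match, without consuming anything.
The match spans [2:5] → '126'.

(2, 5)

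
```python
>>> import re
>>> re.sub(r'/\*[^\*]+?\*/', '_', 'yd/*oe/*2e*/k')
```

Every occurrence is swapped for '_'.

'yd/*oe_k'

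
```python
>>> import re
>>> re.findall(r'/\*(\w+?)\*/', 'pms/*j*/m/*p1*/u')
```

['j', 'p1']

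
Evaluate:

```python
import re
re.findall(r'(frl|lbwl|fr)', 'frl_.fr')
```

['frl', 'fr']

`|` is ordered: at each position the engine commits to the first alternative that works.
Because there's exactly one group, `findall` drops the full match and keeps group 1 from each hit.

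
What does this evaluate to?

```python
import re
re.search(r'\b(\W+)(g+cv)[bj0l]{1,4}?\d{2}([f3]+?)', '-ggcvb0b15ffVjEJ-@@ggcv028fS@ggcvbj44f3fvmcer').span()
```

(16, 27)

This matches a word boundary (`\b`, zero-width); then one or more of a non-word character (captured); then one or more of a literal 'g', then the literal 'cv' (captured); then 1 to 4 of one of [bj0l] (lazy), then exactly 2 of a digit; then one or more of one of [f3] (lazy) (captured).
`re.search` scans for the first position where the pattern succeeds.
The match spans [16:27] → '-@@ggcv028f'.
Captured: group 1 = '-@@', group 2 = 'ggcv', group 3 = 'f'.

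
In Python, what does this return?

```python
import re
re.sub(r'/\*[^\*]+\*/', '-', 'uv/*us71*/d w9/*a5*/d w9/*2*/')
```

'uv-d w9-d w9-'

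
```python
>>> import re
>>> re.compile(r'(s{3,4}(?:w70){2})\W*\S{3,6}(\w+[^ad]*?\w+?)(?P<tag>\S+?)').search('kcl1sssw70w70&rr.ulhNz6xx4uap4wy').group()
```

'sssw70w70&rr.ulhNz6xx4uap4wy'

The pattern matches 3 to 4 of a literal 's', then the literal 'w70' repeated 2 times (captured); then zero or more of a non-word character, then 3 to 6 of a non-whitespace character; then one or more of a word character, then zero or more of any character except [ad] (lazy), then one or more of a word character (lazy) (captured); then one or more of a non-whitespace character (lazy) (captured as 'tag').
`re.search` tries every starting position until one works.
The match spans [4:32] → 'sssw70w70&rr.ulhNz6xx4uap4wy'.
Captured: group 1 = 'sssw70w70', group 2 = 'Nz6xx4uap4w', group 3 = 'y'.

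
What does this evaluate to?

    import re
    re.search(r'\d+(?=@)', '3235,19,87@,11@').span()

(8, 10)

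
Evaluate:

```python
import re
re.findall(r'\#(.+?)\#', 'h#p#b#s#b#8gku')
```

['p', 's']

The `?` after the quantifier makes it lazy — it takes as little as possible before letting the rest of the pattern try.
Walking the string: at [1:4] match '#p#', group 1 = 'p'; at [5:8] match '#s#', group 1 = 's'.
One capturing group, so `findall` returns just the captured substring from each match — 2 in all.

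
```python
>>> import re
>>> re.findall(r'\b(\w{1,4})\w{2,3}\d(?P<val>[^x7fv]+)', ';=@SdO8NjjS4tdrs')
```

[('S', 'NjjS4tdrs')]

The pattern matches a word boundary (`\b`, zero-width); then 1 to 4 of a word character (captured); then 2 to 3 of a word character, then a digit; then one or more of any character except [x7fv] (captured as 'val').
Scanning left to right: at [3:16] match 'SdO8NjjS4tdrs', groups = ('S', 'NjjS4tdrs').
Multiple groups make `findall` return tuples — one 2-tuple for the one match.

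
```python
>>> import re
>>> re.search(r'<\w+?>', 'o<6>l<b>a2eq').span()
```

`search` walks the string left to right and returns the first match it finds.
The match spans [1:4] → '<6>'.

(1, 4)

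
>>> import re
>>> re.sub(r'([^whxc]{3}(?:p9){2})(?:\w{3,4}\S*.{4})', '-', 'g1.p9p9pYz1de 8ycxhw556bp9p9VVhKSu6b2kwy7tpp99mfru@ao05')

'-xhw5-'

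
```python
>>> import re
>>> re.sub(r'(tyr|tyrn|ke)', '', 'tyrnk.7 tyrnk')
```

'nk.7 nk'

Alternation tries branches left to right and keeps the first one that lets the overall match succeed at that position.
Matches: at [0:3] → 'tyr'; at [8:11] → 'tyr'.
`sub` substitutes '' at each match site.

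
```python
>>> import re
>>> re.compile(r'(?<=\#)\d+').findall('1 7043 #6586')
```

['6586']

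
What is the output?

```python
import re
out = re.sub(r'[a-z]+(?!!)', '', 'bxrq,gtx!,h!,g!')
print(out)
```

The negative lookaround is zero-width — it rules out positions where the adjacent text would match, without consuming anything.
`sub` substitutes '' at each match site.

,x!,h!,g!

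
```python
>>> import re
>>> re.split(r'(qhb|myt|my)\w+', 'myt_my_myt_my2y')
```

Alternation isn't longest-match — the leftmost alternative that fits at this position is chosen.
With a capturing group present, the delimiter's captured portion is kept in the result list.

['', 'myt', '']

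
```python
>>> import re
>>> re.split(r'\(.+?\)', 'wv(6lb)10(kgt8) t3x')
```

The `?` after the quantifier makes it lazy — it takes as little as possible before letting the rest of the pattern try.
Each match becomes a cut point; 3 segments remain.

['wv', '10', ' t3x']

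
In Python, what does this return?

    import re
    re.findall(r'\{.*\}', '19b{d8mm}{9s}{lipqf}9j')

['{d8mm}{9s}{lipqf}']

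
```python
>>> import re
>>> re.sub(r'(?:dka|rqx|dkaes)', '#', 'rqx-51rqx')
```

'#-51#'

Matches: at [0:3] → 'rqx'; at [6:9] → 'rqx'.
`sub` substitutes '#' at each match site.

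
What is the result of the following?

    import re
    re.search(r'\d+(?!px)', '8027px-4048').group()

'802'

`(?!…)`/`(?<!…)` only lets a position through if the neighbouring text does NOT match; no characters are consumed.
`re.search` tries every starting position until one works.
The match spans [0:3] → '802'.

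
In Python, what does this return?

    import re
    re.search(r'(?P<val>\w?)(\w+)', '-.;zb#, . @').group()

The match spans [3:5] → 'zb'.

'zb'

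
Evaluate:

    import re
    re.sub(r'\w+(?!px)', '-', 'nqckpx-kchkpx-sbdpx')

Because the assertion is negative and zero-width, positions next to the forbidden text are skipped.
Matches: at [0:6] → 'nqckpx'; at [7:13] → 'kchkpx'; at [14:19] → 'sbdpx'.
`sub` substitutes '-' at each match site.

'-----'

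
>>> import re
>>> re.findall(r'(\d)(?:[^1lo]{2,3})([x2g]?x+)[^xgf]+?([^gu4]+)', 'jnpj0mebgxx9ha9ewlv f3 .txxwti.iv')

Pattern: a digit (captured); then 2 to 3 of any character except [1lo] (non-capturing group); then optionally one of [x2g], then one or more of a literal 'x' (captured); then one or more of any character except [xgf] (lazy); then one or more of any character except [gu4] (captured).
Because the quantifier is non-greedy, it stops expanding at the earliest point where the rest of the pattern can succeed.
Matches: at [4:33] match '0mebgxx9ha9ewlv f3 .txxwti.iv', groups = ('0', 'gxx', 'ha9ewlv f3 .txxwti.iv').
3 groups means the one result is a tuple of 3 captured strings — 1 here.

[('0', 'gxx', 'ha9ewlv f3 .txxwti.iv')]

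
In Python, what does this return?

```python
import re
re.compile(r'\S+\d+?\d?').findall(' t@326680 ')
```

The pattern matches one or more of a non-whitespace character; then one or more of a digit (lazy), then optionally a digit.
Walking the string: at [1:9] → 't@326680'.
With no groups in the pattern, `findall` gives back each whole match — 1 here.

['t@326680']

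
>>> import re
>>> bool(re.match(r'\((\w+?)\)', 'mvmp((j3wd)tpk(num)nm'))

False

`match` is anchored at position 0; if the pattern doesn't fit there, it returns None.
Here position 0 doesn't satisfy it, so the call returns None, and `bool(None)` is False.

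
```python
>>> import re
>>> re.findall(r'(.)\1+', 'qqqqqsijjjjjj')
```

['q', 'j']

`\1` is not a pattern — it's the concrete string captured by group 1, re-applied verbatim.
Because there's exactly one group, `findall` drops the full match and keeps group 1 from each hit.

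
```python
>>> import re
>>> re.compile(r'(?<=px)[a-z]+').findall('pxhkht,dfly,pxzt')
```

['hkht', 'zt']

The positive lookaround only admits positions where the adjacent text matches; those characters stay outside the span.
Scanning left to right: at [2:6] → 'hkht'; at [14:16] → 'zt'.
No capturing groups, so `findall` returns the 2 full match strings.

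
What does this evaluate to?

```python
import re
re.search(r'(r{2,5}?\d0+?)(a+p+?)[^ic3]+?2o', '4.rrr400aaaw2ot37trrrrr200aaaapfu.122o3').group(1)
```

Pattern: 2 to 5 of a literal 'r' (lazy), then a digit, then one or more of the literal '0' (lazy) (captured); then one or more of the literal 'a', then one or more of a literal 'p' (lazy) (captured); then one or more of any character except [ic3] (lazy); then a literal '2', then a literal 'o'.
`re.search` tries every starting position until one works.
The match spans [18:38] → 'rrrrr200aaaapfu.122o'.
Captured: group 1 = 'rrrrr200', group 2 = 'aaaap'.

'rrrrr200'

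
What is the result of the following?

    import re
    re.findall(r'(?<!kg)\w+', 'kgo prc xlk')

The negative lookaround is zero-width — it rules out positions where the adjacent text would match, without consuming anything.
Scanning left to right: at [0:3] → 'kgo'; at [4:7] → 'prc'; at [8:11] → 'xlk'.
No capturing groups, so `findall` returns the 3 full match strings.

['kgo', 'prc', 'xlk']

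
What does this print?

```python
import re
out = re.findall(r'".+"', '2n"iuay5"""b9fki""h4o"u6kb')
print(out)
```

No capturing groups, so `findall` returns the 1 full match string.

['"iuay5"""b9fki""h4o"']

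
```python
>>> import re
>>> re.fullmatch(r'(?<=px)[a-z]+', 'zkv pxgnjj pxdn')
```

None

`fullmatch` succeeds only if the pattern covers the string from start to end.
Here there's no way to consume every character, so the call returns None.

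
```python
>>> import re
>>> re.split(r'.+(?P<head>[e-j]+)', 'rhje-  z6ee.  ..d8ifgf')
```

Pattern: one or more of any character; then one or more of a character in [e-j] (captured as 'head').
Matches to split on: at [0:22] → 'rhje-  z6ee.  ..d8ifgf'.
`re.split` interleaves the captured-group text with the surrounding fragments.

['', 'f', '']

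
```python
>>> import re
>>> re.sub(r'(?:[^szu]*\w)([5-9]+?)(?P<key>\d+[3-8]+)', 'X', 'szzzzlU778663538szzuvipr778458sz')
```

This matches zero or more of any character except [szu], then a word character (non-capturing group); then one or more of a character in [5-9] (lazy) (captured); then one or more of a digit, then one or more of a character in [3-8] (captured as 'key').
Matches: at [5:16] → 'lU778663538'; at [20:30] → 'vipr778458'.
Every occurrence is swapped for 'X'.

'szzzzXszzuXsz'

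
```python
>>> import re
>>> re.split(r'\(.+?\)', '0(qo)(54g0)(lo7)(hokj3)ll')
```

A `+?`/`*?`/`{m,n}?` starts at its minimum and grows only as far as needed for what follows to match.
Matches to split on: at [1:5] → '(qo)'; at [5:11] → '(54g0)'; at [11:16] → '(lo7)'; at [16:23] → '(hokj3)'.
`split` removes every match and returns the 5 fragments in between.

['0', '', '', '', 'll']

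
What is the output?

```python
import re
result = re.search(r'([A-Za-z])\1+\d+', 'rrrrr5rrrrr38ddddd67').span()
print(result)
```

(0, 6)

`\1` is not a pattern — it's the concrete string captured by group 1, re-applied verbatim.
Unlike `match`, `search` isn't anchored — it looks for the pattern anywhere in the string.
The match spans [0:6] → 'rrrrr5'.
Captured: group 1 = 'r'.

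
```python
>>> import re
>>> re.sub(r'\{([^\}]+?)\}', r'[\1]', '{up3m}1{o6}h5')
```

Matches: at [0:6] → '{up3m}'; at [7:11] → '{o6}'.
Each match is replaced using the text its own group 1 captured.

'[up3m]1[o6]h5'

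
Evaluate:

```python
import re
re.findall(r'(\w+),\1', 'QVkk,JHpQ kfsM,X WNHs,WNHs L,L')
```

['WNHs', 'L']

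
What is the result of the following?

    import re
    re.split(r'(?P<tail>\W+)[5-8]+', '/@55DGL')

The pattern matches one or more of a non-word character (captured as 'tail'); then one or more of a character in [5-8].
Matches to split on: at [0:4] → '/@55'.
`re.split` interleaves the captured-group text with the surrounding fragments.

['', '/@', 'DGL']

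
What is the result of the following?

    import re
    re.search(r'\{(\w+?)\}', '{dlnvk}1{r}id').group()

The match spans [0:7] → '{dlnvk}'.

'{dlnvk}'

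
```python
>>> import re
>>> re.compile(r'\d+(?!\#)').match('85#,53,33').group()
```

'8'

Because the assertion is negative and zero-width, positions next to the forbidden text are skipped.
`re.match` only tries the pattern at the start of the string.
The match spans [0:1] → '8'.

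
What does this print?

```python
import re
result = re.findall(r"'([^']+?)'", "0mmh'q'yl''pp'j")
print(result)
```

['q', 'pp']

Matches: at [4:7] match "'q'", group 1 = 'q'; at [10:14] match "'pp'", group 1 = 'pp'.
Because there's exactly one group, `findall` drops the full match and keeps group 1 from each hit.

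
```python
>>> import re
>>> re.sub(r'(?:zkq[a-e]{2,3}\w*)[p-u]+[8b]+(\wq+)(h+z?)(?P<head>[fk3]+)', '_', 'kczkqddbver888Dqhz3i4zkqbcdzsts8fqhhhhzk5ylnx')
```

This matches the literal 'zkq', then 2 to 3 of a character in [a-e], then zero or more of a word character (non-capturing group); then one or more of a character in [p-u], then one or more of one of [8b]; then a word character, then one or more of the literal 'q' (captured); then one or more of the literal 'h', then optionally the literal 'z' (captured); then one or more of one of [fk3] (captured as 'head').
Matches: at [2:40] → 'zkqddbver888Dqhz3i4zkqbcdzsts8fqhhhhzk'.
Every occurrence is swapped for '_'.

'kc_5ylnx'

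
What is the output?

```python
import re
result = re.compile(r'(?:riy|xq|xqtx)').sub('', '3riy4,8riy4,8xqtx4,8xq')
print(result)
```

34,84,8tx4,8

Alternation isn't longest-match — the leftmost alternative that fits at this position is chosen.
Matches: at [1:4] → 'riy'; at [7:10] → 'riy'; at [13:15] → 'xq'; at [20:22] → 'xq'.
`sub` substitutes '' at each match site.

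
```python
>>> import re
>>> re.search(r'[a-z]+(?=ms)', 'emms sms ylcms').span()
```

(0, 2)

The positive lookaround only admits positions where the adjacent text matches; those characters stay outside the span.
The match spans [0:2] → 'em'.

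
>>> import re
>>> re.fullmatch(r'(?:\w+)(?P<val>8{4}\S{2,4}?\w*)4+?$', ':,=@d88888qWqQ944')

None

The pattern matches one or more of a word character (non-capturing group); then exactly 4 of the literal '8', then 2 to 4 of a non-whitespace character (lazy), then zero or more of a word character (captured as 'val'); then one or more of a literal '4' (lazy); then anchored at the end.
`re.fullmatch` requires the pattern to consume the entire string.
Here the string isn't matched end-to-end, so the call returns None.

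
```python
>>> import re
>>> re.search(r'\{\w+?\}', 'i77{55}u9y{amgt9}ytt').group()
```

`search` walks the string left to right and returns the first match it finds.
The match spans [3:7] → '{55}'.

'{55}'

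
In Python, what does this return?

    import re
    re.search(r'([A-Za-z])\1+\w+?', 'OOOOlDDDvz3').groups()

('O',)

The match spans [0:5] → 'OOOOl'.
Captured: group 1 = 'O'.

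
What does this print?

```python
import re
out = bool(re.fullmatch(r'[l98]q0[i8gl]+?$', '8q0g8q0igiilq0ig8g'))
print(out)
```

`fullmatch` succeeds only if the pattern covers the string from start to end.
Here the string isn't matched end-to-end, so the call returns None, and `bool(None)` is False.

False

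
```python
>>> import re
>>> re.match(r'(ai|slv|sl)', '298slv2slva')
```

None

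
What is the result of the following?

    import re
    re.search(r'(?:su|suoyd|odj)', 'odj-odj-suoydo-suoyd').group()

`re.search` scans for the first position where the pattern succeeds.
The match spans [0:3] → 'odj'.

'odj'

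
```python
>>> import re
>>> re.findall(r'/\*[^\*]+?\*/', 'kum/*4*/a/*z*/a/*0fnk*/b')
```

['/*4*/', '/*z*/', '/*0fnk*/']

`findall` yields the raw match text (3 of them) because the pattern has no groups.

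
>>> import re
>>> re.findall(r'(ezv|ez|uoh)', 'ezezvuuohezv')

['ez', 'ezv', 'uoh', 'ezv']

Alternation isn't longest-match — the leftmost alternative that fits at this position is chosen.
`findall` collects group 1 from each match (4 total).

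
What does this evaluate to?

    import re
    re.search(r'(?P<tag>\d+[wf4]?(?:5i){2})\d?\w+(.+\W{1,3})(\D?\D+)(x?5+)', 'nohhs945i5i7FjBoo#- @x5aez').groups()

('945i5i', '#- @', 'x', '5')

The match spans [5:23] → '945i5i7FjBoo#- @x5'.
Captured: group 1 = '945i5i', group 2 = '#- @', group 3 = 'x', group 4 = '5'.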